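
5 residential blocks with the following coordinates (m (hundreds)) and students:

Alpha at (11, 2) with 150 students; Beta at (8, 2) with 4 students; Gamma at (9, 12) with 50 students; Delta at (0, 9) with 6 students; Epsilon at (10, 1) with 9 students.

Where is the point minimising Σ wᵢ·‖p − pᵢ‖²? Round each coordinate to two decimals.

(10.15, 4.43)

The minimiser of Σwᵢ‖p−pᵢ‖² is the weighted centroid p* = (Σwᵢpᵢ)/(Σwᵢ).
Σwᵢ = 219.
Σwᵢxᵢ = 150·11 + 4·8 + 50·9 + 6·0 + 9·10 = 2222.
Σwᵢyᵢ = 150·2 + 4·2 + 50·12 + 6·9 + 9·1 = 971.
x* = 2222/219 = 10.15, y* = 971/219 = 4.43.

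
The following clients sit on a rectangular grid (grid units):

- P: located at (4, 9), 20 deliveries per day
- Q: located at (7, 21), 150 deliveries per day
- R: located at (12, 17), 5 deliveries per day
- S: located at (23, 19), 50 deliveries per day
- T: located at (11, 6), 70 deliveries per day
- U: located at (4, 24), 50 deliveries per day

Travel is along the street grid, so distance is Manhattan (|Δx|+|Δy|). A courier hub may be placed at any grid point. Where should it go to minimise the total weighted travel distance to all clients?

Manhattan distance separates: Σwᵢ(|x−xᵢ|+|y−yᵢ|) = Σwᵢ|x−xᵢ| + Σwᵢ|y−yᵢ|, so x and y are optimised independently as 1-D weighted medians.
Total weight W = 345; half = 172.5.
x-coordinate, sorted with cumulative weight:
  x=4 (P, w=20) cum 20
  x=4 (U, w=50) cum 70
  x=7 (Q, w=150) cum 220  ← median
  x=11 (T, w=70) cum 290
  x=12 (R, w=5) cum 295
  x=23 (S, w=50) cum 345
⇒ x* = 7
y-coordinate, sorted with cumulative weight:
  y=6 (T, w=70) cum 70
  y=9 (P, w=20) cum 90
  y=17 (R, w=5) cum 95
  y=19 (S, w=50) cum 145
  y=21 (Q, w=150) cum 295  ← median
  y=24 (U, w=50) cum 345
⇒ y* = 21

(7, 21)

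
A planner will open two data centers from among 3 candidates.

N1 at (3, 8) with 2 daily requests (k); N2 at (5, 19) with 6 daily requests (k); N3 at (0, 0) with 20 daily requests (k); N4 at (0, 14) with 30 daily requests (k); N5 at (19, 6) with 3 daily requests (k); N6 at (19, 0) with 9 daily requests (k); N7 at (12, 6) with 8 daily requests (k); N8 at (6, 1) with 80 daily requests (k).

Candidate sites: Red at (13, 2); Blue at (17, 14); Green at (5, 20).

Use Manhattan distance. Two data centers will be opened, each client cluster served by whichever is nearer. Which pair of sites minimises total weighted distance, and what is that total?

Evaluate every pair (each demand assigned to the nearer of the two):
  {Red, Green}: total = 1446
  {Red, Blue}: total = 1726
  {Blue, Green}: total = 2742
Best pair: {Red, Green} with total 1446.

{Red, Green}, total 1446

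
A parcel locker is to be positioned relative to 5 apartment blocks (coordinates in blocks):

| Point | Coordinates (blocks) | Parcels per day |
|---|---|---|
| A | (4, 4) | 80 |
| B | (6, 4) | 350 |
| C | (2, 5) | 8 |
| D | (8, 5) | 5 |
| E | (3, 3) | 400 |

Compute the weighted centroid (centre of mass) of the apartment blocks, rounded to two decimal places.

The minimiser of Σwᵢ‖p−pᵢ‖² is the weighted centroid p* = (Σwᵢpᵢ)/(Σwᵢ).
Σwᵢ = 843.
Σwᵢxᵢ = 80·4 + 350·6 + 8·2 + 5·8 + 400·3 = 3676.
Σwᵢyᵢ = 80·4 + 350·4 + 8·5 + 5·5 + 400·3 = 2985.
x* = 3676/843 = 4.36, y* = 2985/843 = 3.54.

(4.36, 3.54)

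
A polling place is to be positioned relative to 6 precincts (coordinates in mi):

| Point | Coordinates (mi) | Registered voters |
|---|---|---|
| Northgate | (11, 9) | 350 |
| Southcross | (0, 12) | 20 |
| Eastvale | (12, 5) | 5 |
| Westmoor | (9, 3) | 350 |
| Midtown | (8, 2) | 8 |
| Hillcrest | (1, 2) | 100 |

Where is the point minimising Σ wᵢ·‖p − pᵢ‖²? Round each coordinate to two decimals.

(8.67, 5.62)

The minimiser of Σwᵢ‖p−pᵢ‖² is the weighted centroid p* = (Σwᵢpᵢ)/(Σwᵢ).
Σwᵢ = 833.
Σwᵢxᵢ = 350·11 + 20·0 + 5·12 + 350·9 + 8·8 + 100·1 = 7224.
Σwᵢyᵢ = 350·9 + 20·12 + 5·5 + 350·3 + 8·2 + 100·2 = 4681.
x* = 7224/833 = 8.67, y* = 4681/833 = 5.62.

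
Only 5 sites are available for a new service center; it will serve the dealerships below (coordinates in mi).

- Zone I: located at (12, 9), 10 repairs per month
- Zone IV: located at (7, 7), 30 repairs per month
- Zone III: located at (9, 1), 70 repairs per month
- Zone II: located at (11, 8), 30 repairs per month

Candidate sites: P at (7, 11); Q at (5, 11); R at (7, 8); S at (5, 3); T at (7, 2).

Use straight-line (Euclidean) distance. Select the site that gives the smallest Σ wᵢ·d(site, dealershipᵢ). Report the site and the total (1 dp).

Total weighted distance at each candidate:
  P (7, 11): total = 1037.7
  Q (5, 11): total = 1162.1
  R (7, 8): total = 710.6
  S (5, 3): total = 773.7
  T (7, 2): total = 608.9
Minimum is at T with total 608.9 mi.

T, total 608.9 mi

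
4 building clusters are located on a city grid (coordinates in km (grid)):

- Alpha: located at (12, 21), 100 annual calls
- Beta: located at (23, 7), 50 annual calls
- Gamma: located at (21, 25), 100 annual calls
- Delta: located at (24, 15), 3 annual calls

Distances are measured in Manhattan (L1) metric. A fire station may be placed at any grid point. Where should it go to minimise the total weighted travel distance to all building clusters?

Manhattan distance separates: Σwᵢ(|x−xᵢ|+|y−yᵢ|) = Σwᵢ|x−xᵢ| + Σwᵢ|y−yᵢ|, so x and y are optimised independently as 1-D weighted medians.
Total weight W = 253; half = 126.5.
x-coordinate, sorted with cumulative weight:
  x=12 (Alpha, w=100) cum 100
  x=21 (Gamma, w=100) cum 200  ← median
  x=23 (Beta, w=50) cum 250
  x=24 (Delta, w=3) cum 253
⇒ x* = 21
y-coordinate, sorted with cumulative weight:
  y=7 (Beta, w=50) cum 50
  y=15 (Delta, w=3) cum 53
  y=21 (Alpha, w=100) cum 153  ← median
  y=25 (Gamma, w=100) cum 253
⇒ y* = 21

(21, 21)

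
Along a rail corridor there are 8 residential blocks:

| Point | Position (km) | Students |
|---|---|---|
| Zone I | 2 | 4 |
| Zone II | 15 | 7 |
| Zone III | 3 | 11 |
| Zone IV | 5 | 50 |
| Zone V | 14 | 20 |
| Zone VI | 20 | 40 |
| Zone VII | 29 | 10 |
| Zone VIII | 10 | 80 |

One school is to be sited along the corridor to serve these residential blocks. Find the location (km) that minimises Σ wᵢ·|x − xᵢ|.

x = 10

For a sum of weighted absolute distances on a line, the optimum is the weighted median (not the mean). Total weight W = 222; half-weight = 111.
Sort by position and accumulate weight:
  km 2 (Zone I, w=4) → cum 4
  km 3 (Zone III, w=11) → cum 15
  km 5 (Zone IV, w=50) → cum 65
  km 10 (Zone VIII, w=80) → cum 145  ≥ 111 → median here
  km 14 (Zone V, w=20) → cum 165
  km 15 (Zone II, w=7) → cum 172
  km 20 (Zone VI, w=40) → cum 212
  km 29 (Zone VII, w=10) → cum 222
Optimal location: km 10.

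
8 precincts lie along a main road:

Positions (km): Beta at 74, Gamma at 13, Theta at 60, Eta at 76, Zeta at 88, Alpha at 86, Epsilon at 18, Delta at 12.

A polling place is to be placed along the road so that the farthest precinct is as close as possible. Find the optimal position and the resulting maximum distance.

The 1-center on a line is the midpoint of the two extreme points: leftmost at 12, rightmost at 88.
Optimal location = (12 + 88)/2 = 50; maximum distance = (88 − 12)/2 = 38.

location 50, max distance 38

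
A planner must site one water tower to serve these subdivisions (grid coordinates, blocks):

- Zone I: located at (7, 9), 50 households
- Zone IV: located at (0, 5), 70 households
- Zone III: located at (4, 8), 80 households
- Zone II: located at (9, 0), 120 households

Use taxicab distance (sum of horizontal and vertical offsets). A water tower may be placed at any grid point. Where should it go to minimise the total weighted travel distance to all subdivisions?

Manhattan distance separates: Σwᵢ(|x−xᵢ|+|y−yᵢ|) = Σwᵢ|x−xᵢ| + Σwᵢ|y−yᵢ|, so x and y are optimised independently as 1-D weighted medians.
Total weight W = 320; half = 160.
x-coordinate, sorted with cumulative weight:
  x=0 (Zone IV, w=70) cum 70
  x=4 (Zone III, w=80) cum 150
  x=7 (Zone I, w=50) cum 200  ← median
  x=9 (Zone II, w=120) cum 320
⇒ x* = 7
y-coordinate, sorted with cumulative weight:
  y=0 (Zone II, w=120) cum 120
  y=5 (Zone IV, w=70) cum 190  ← median
  y=8 (Zone III, w=80) cum 270
  y=9 (Zone I, w=50) cum 320
⇒ y* = 5

(7, 5)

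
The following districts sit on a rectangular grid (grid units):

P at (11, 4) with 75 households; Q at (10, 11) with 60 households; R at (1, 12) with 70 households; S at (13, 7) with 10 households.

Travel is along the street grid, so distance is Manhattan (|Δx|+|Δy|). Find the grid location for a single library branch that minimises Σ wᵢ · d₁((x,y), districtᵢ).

Manhattan distance separates: Σwᵢ(|x−xᵢ|+|y−yᵢ|) = Σwᵢ|x−xᵢ| + Σwᵢ|y−yᵢ|, so x and y are optimised independently as 1-D weighted medians.
Total weight W = 215; half = 107.5.
x-coordinate, sorted with cumulative weight:
  x=1 (R, w=70) cum 70
  x=10 (Q, w=60) cum 130  ← median
  x=11 (P, w=75) cum 205
  x=13 (S, w=10) cum 215
⇒ x* = 10
y-coordinate, sorted with cumulative weight:
  y=4 (P, w=75) cum 75
  y=7 (S, w=10) cum 85
  y=11 (Q, w=60) cum 145  ← median
  y=12 (R, w=70) cum 215
⇒ y* = 11

(10, 11)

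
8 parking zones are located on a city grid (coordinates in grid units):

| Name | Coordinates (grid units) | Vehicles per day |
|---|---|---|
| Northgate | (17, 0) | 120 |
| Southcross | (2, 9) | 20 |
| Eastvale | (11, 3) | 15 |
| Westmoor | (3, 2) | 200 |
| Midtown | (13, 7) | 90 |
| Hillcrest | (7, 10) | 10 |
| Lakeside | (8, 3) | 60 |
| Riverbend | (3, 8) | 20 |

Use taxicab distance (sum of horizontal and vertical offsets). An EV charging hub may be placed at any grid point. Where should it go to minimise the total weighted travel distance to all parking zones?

(8, 2)

Manhattan distance separates: Σwᵢ(|x−xᵢ|+|y−yᵢ|) = Σwᵢ|x−xᵢ| + Σwᵢ|y−yᵢ|, so x and y are optimised independently as 1-D weighted medians.
Total weight W = 535; half = 267.5.
x-coordinate, sorted with cumulative weight:
  x=2 (Southcross, w=20) cum 20
  x=3 (Westmoor, w=200) cum 220
  x=3 (Riverbend, w=20) cum 240
  x=7 (Hillcrest, w=10) cum 250
  x=8 (Lakeside, w=60) cum 310  ← median
  x=11 (Eastvale, w=15) cum 325
  x=13 (Midtown, w=90) cum 415
  x=17 (Northgate, w=120) cum 535
⇒ x* = 8
y-coordinate, sorted with cumulative weight:
  y=0 (Northgate, w=120) cum 120
  y=2 (Westmoor, w=200) cum 320  ← median
  y=3 (Eastvale, w=15) cum 335
  y=3 (Lakeside, w=60) cum 395
  y=7 (Midtown, w=90) cum 485
  y=8 (Riverbend, w=20) cum 505
  y=9 (Southcross, w=20) cum 525
  y=10 (Hillcrest, w=10) cum 535
⇒ y* = 2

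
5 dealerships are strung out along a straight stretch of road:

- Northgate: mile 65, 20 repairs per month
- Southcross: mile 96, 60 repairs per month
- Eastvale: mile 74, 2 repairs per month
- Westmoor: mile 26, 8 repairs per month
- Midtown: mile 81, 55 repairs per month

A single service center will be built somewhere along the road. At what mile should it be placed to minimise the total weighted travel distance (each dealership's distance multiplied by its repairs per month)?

x = 81

For a sum of weighted absolute distances on a line, the optimum is the weighted median (not the mean). Total weight W = 145; half-weight = 72.5.
Sort by position and accumulate weight:
  mile 26 (Westmoor, w=8) → cum 8
  mile 65 (Northgate, w=20) → cum 28
  mile 74 (Eastvale, w=2) → cum 30
  mile 81 (Midtown, w=55) → cum 85  ≥ 72.5 → median here
  mile 96 (Southcross, w=60) → cum 145
Optimal location: mile 81.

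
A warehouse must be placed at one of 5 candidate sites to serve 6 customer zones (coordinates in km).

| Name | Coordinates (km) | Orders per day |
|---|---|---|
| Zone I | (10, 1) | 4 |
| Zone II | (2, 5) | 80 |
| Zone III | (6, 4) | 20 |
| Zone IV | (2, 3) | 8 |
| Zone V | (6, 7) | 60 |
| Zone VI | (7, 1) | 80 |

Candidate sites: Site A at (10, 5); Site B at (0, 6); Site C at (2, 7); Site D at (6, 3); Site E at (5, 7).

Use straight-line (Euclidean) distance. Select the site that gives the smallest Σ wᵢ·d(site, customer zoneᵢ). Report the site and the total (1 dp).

Site D, total 846.5 km

Total weighted distance at each candidate:
  Site A (10, 5): total = 1472.8
  Site B (0, 6): total = 1432.1
  Site C (2, 7): total = 1196.8
  Site D (6, 3): total = 846.5
  Site E (5, 7): total = 988.9
Minimum is at Site D with total 846.5 km.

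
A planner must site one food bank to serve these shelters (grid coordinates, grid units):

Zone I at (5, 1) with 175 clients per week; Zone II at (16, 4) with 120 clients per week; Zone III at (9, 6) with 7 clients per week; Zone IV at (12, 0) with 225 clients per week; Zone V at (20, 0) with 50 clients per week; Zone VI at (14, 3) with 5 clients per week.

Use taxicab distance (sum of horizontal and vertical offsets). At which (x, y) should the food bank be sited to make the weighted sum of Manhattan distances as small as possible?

(12, 1)

Manhattan distance separates: Σwᵢ(|x−xᵢ|+|y−yᵢ|) = Σwᵢ|x−xᵢ| + Σwᵢ|y−yᵢ|, so x and y are optimised independently as 1-D weighted medians.
Total weight W = 582; half = 291.
x-coordinate, sorted with cumulative weight:
  x=5 (Zone I, w=175) cum 175
  x=9 (Zone III, w=7) cum 182
  x=12 (Zone IV, w=225) cum 407  ← median
  x=14 (Zone VI, w=5) cum 412
  x=16 (Zone II, w=120) cum 532
  x=20 (Zone V, w=50) cum 582
⇒ x* = 12
y-coordinate, sorted with cumulative weight:
  y=0 (Zone IV, w=225) cum 225
  y=0 (Zone V, w=50) cum 275
  y=1 (Zone I, w=175) cum 450  ← median
  y=3 (Zone VI, w=5) cum 455
  y=4 (Zone II, w=120) cum 575
  y=6 (Zone III, w=7) cum 582
⇒ y* = 1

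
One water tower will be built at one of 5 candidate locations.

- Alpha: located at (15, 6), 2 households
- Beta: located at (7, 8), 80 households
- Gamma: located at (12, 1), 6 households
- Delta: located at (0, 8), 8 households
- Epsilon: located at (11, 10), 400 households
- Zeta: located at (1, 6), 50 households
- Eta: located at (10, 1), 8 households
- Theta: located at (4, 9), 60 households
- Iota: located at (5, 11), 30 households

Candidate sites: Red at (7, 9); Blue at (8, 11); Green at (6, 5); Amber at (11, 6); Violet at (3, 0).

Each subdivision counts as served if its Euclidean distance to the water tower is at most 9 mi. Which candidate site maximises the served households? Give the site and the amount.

Coverage radius r = 9 mi; a point is covered iff (Δx)²+(Δy)² ≤ 9² = 81.
  Red (7, 9): covers {Alpha, Beta, Delta, Epsilon, Zeta, Eta, Theta, Iota} → 638
  Blue (8, 11): covers {Alpha, Beta, Delta, Epsilon, Zeta, Theta, Iota} → 630
  Green (6, 5): covers {Beta, Gamma, Delta, Epsilon, Zeta, Eta, Theta, Iota} → 642
  Amber (11, 6): covers {Alpha, Beta, Gamma, Epsilon, Eta, Theta, Iota} → 586
  Violet (3, 0): covers {Beta, Delta, Zeta, Eta} → 146
Maximum coverage at Green: 642 households.

Green, covering 642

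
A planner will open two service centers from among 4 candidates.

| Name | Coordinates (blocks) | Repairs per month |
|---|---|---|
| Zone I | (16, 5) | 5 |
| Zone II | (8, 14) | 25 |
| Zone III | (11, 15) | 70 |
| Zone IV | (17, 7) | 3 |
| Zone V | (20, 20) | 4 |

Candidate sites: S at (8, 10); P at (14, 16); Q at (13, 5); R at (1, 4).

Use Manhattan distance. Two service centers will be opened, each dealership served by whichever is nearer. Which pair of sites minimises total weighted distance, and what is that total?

Evaluate every pair (each demand assigned to the nearer of the two):
  {S, P}: total = 521
  {P, Q}: total = 553
  {P, R}: total = 621
  {S, Q}: total = 781
  {S, R}: total = 849
  {Q, R}: total = 1311
Best pair: {S, P} with total 521.

{S, P}, total 521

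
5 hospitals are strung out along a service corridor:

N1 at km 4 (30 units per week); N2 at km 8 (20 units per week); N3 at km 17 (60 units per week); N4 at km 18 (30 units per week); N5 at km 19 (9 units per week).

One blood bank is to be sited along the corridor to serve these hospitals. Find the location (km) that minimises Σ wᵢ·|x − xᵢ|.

For a sum of weighted absolute distances on a line, the optimum is the weighted median (not the mean). Total weight W = 149; half-weight = 74.5.
Sort by position and accumulate weight:
  km 4 (N1, w=30) → cum 30
  km 8 (N2, w=20) → cum 50
  km 17 (N3, w=60) → cum 110  ≥ 74.5 → median here
  km 18 (N4, w=30) → cum 140
  km 19 (N5, w=9) → cum 149
Optimal location: km 17.

x = 17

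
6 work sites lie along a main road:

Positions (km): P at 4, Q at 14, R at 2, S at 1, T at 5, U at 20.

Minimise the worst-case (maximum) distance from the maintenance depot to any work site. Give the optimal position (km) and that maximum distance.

The 1-center on a line is the midpoint of the two extreme points: leftmost at 1, rightmost at 20.
Optimal location = (1 + 20)/2 = 10.5; maximum distance = (20 − 1)/2 = 9.5.

location 10.5, max distance 9.5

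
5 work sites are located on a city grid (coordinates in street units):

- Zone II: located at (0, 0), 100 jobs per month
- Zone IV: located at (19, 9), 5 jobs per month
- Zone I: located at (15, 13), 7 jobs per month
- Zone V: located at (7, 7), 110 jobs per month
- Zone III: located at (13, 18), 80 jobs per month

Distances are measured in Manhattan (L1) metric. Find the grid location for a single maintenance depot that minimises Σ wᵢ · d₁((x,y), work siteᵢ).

(7, 7)

Manhattan distance separates: Σwᵢ(|x−xᵢ|+|y−yᵢ|) = Σwᵢ|x−xᵢ| + Σwᵢ|y−yᵢ|, so x and y are optimised independently as 1-D weighted medians.
Total weight W = 302; half = 151.
x-coordinate, sorted with cumulative weight:
  x=0 (Zone II, w=100) cum 100
  x=7 (Zone V, w=110) cum 210  ← median
  x=13 (Zone III, w=80) cum 290
  x=15 (Zone I, w=7) cum 297
  x=19 (Zone IV, w=5) cum 302
⇒ x* = 7
y-coordinate, sorted with cumulative weight:
  y=0 (Zone II, w=100) cum 100
  y=7 (Zone V, w=110) cum 210  ← median
  y=9 (Zone IV, w=5) cum 215
  y=13 (Zone I, w=7) cum 222
  y=18 (Zone III, w=80) cum 302
⇒ y* = 7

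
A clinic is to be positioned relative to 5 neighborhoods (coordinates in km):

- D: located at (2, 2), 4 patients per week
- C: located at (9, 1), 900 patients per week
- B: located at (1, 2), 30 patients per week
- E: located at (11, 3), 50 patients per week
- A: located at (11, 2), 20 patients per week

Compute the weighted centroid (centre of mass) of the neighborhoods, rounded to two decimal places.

(8.87, 1.15)

The minimiser of Σwᵢ‖p−pᵢ‖² is the weighted centroid p* = (Σwᵢpᵢ)/(Σwᵢ).
Σwᵢ = 1004.
Σwᵢxᵢ = 4·2 + 900·9 + 30·1 + 50·11 + 20·11 = 8908.
Σwᵢyᵢ = 4·2 + 900·1 + 30·2 + 50·3 + 20·2 = 1158.
x* = 8908/1004 = 8.87, y* = 1158/1004 = 1.15.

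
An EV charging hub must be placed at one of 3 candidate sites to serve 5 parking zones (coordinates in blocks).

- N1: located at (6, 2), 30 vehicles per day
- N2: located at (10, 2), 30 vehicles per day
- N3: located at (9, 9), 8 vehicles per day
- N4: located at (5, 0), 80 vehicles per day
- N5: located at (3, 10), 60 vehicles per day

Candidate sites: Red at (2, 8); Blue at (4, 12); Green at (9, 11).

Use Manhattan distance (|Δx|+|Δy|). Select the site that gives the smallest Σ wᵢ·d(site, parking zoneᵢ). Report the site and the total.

Total weighted distance at each candidate:
  Red (2, 8): total = 1844
  Blue (4, 12): total = 2124
  Green (9, 11): total = 2296
Minimum is at Red with total 1844 blocks.

Red, total 1844 blocks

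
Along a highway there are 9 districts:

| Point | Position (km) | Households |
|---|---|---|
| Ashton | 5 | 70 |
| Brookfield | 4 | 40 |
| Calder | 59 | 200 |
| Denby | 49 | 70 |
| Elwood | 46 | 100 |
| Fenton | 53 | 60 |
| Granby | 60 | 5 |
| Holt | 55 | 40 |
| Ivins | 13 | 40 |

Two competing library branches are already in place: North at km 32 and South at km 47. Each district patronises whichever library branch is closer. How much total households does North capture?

The indifferent point is the midpoint (32+47)/2 = 39.5; districts left of it (closer to North at 32) go to North, those right go to South.
  Brookfield at 4 (w=40) → North
  Ashton at 5 (w=70) → North
  Ivins at 13 (w=40) → North
  Elwood at 46 (w=100) → South
  Denby at 49 (w=70) → South
  Fenton at 53 (w=60) → South
  Holt at 55 (w=40) → South
  Calder at 59 (w=200) → South
  Granby at 60 (w=5) → South
North captures 150; South captures 475.

150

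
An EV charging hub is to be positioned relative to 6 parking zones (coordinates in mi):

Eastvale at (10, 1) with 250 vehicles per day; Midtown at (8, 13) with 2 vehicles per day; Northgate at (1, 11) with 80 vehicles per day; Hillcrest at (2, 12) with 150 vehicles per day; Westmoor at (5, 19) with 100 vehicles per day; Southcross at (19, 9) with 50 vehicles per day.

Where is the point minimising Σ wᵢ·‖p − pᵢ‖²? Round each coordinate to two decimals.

(6.88, 8.40)

The minimiser of Σwᵢ‖p−pᵢ‖² is the weighted centroid p* = (Σwᵢpᵢ)/(Σwᵢ).
Σwᵢ = 632.
Σwᵢxᵢ = 250·10 + 2·8 + 80·1 + 150·2 + 100·5 + 50·19 = 4346.
Σwᵢyᵢ = 250·1 + 2·13 + 80·11 + 150·12 + 100·19 + 50·9 = 5306.
x* = 4346/632 = 6.88, y* = 5306/632 = 8.40.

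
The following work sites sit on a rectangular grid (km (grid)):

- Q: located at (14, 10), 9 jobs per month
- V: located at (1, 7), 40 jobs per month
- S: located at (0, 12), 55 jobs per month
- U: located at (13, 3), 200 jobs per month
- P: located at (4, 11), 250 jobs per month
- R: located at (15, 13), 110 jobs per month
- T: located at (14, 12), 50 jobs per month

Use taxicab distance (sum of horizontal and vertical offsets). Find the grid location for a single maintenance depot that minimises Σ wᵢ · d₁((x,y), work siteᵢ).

Manhattan distance separates: Σwᵢ(|x−xᵢ|+|y−yᵢ|) = Σwᵢ|x−xᵢ| + Σwᵢ|y−yᵢ|, so x and y are optimised independently as 1-D weighted medians.
Total weight W = 714; half = 357.
x-coordinate, sorted with cumulative weight:
  x=0 (S, w=55) cum 55
  x=1 (V, w=40) cum 95
  x=4 (P, w=250) cum 345
  x=13 (U, w=200) cum 545  ← median
  x=14 (Q, w=9) cum 554
  x=14 (T, w=50) cum 604
  x=15 (R, w=110) cum 714
⇒ x* = 13
y-coordinate, sorted with cumulative weight:
  y=3 (U, w=200) cum 200
  y=7 (V, w=40) cum 240
  y=10 (Q, w=9) cum 249
  y=11 (P, w=250) cum 499  ← median
  y=12 (S, w=55) cum 554
  y=12 (T, w=50) cum 604
  y=13 (R, w=110) cum 714
⇒ y* = 11

(13, 11)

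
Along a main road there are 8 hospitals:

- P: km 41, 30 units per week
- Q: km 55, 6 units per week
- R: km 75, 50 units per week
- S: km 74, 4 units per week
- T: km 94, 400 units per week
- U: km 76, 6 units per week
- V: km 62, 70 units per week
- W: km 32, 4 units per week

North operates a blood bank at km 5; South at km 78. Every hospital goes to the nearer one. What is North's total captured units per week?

The indifferent point is the midpoint (5+78)/2 = 41.5; hospitals left of it (closer to North at 5) go to North, those right go to South.
  W at 32 (w=4) → North
  P at 41 (w=30) → North
  Q at 55 (w=6) → South
  V at 62 (w=70) → South
  S at 74 (w=4) → South
  R at 75 (w=50) → South
  U at 76 (w=6) → South
  T at 94 (w=400) → South
North captures 34; South captures 536.

34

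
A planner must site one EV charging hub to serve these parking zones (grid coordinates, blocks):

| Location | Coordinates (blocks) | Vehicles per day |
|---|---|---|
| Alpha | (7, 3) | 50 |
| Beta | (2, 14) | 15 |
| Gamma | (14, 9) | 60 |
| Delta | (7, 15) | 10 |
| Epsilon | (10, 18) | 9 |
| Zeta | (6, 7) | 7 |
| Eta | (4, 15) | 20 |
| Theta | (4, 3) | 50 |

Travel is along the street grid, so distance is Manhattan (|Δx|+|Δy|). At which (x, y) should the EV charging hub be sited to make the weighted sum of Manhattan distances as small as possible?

(7, 9)

Manhattan distance separates: Σwᵢ(|x−xᵢ|+|y−yᵢ|) = Σwᵢ|x−xᵢ| + Σwᵢ|y−yᵢ|, so x and y are optimised independently as 1-D weighted medians.
Total weight W = 221; half = 110.5.
x-coordinate, sorted with cumulative weight:
  x=2 (Beta, w=15) cum 15
  x=4 (Eta, w=20) cum 35
  x=4 (Theta, w=50) cum 85
  x=6 (Zeta, w=7) cum 92
  x=7 (Alpha, w=50) cum 142  ← median
  x=7 (Delta, w=10) cum 152
  x=10 (Epsilon, w=9) cum 161
  x=14 (Gamma, w=60) cum 221
⇒ x* = 7
y-coordinate, sorted with cumulative weight:
  y=3 (Alpha, w=50) cum 50
  y=3 (Theta, w=50) cum 100
  y=7 (Zeta, w=7) cum 107
  y=9 (Gamma, w=60) cum 167  ← median
  y=14 (Beta, w=15) cum 182
  y=15 (Delta, w=10) cum 192
  y=15 (Eta, w=20) cum 212
  y=18 (Epsilon, w=9) cum 221
⇒ y* = 9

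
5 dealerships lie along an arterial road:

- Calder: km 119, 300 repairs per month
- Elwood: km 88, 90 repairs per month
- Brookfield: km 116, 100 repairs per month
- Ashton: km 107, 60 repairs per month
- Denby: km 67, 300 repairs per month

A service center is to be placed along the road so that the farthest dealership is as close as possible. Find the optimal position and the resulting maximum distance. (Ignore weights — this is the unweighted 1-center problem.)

location 93, max distance 26

The 1-center on a line is the midpoint of the two extreme points: leftmost at 67, rightmost at 119.
Optimal location = (67 + 119)/2 = 93; maximum distance = (119 − 67)/2 = 26.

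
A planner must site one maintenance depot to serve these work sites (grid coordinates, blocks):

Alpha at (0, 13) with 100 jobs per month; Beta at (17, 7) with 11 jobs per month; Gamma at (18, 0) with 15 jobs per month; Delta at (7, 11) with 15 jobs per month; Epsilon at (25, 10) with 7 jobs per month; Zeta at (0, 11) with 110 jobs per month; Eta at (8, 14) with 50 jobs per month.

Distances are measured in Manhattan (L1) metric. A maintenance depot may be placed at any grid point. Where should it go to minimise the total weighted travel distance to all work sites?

(0, 11)

Manhattan distance separates: Σwᵢ(|x−xᵢ|+|y−yᵢ|) = Σwᵢ|x−xᵢ| + Σwᵢ|y−yᵢ|, so x and y are optimised independently as 1-D weighted medians.
Total weight W = 308; half = 154.
x-coordinate, sorted with cumulative weight:
  x=0 (Alpha, w=100) cum 100
  x=0 (Zeta, w=110) cum 210  ← median
  x=7 (Delta, w=15) cum 225
  x=8 (Eta, w=50) cum 275
  x=17 (Beta, w=11) cum 286
  x=18 (Gamma, w=15) cum 301
  x=25 (Epsilon, w=7) cum 308
⇒ x* = 0
y-coordinate, sorted with cumulative weight:
  y=0 (Gamma, w=15) cum 15
  y=7 (Beta, w=11) cum 26
  y=10 (Epsilon, w=7) cum 33
  y=11 (Delta, w=15) cum 48
  y=11 (Zeta, w=110) cum 158  ← median
  y=13 (Alpha, w=100) cum 258
  y=14 (Eta, w=50) cum 308
⇒ y* = 11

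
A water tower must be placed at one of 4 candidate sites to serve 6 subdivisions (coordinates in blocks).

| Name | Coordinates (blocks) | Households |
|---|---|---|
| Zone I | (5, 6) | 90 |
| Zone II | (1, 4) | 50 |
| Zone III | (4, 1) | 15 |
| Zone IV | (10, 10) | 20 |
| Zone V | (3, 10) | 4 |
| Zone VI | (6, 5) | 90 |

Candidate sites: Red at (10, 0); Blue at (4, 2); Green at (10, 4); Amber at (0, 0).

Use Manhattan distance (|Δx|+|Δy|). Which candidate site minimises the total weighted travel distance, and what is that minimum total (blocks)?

Blue, total 1481 blocks

Total weighted distance at each candidate:
  Red (10, 0): total = 2823
  Blue (4, 2): total = 1481
  Green (10, 4): total = 1837
  Amber (0, 0): total = 2757
Minimum is at Blue with total 1481 blocks.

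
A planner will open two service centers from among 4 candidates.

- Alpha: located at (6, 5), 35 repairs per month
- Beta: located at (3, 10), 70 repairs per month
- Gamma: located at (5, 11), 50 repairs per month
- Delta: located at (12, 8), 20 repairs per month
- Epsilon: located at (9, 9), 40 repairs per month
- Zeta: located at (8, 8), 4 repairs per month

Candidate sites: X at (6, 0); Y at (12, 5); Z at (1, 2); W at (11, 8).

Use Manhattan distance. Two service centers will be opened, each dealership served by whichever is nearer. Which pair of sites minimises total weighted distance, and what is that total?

Evaluate every pair (each demand assigned to the nearer of the two):
  {X, W}: total = 1477
  {Y, W}: total = 1512
  {Z, W}: total = 1582
  {Y, Z}: total = 1928
  {X, Y}: total = 2053
  {X, Z}: total = 2275
Best pair: {X, W} with total 1477.

{X, W}, total 1477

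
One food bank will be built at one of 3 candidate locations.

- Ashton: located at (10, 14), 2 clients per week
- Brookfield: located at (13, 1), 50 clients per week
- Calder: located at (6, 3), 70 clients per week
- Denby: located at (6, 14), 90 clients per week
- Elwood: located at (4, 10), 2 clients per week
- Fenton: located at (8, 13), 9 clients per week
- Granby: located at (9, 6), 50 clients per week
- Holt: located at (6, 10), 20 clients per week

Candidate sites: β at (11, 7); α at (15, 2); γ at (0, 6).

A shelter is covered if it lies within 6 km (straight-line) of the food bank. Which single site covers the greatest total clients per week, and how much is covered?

Coverage radius r = 6 km; a point is covered iff (Δx)²+(Δy)² ≤ 6² = 36.
  β (11, 7): covers {Granby, Holt} → 70
  α (15, 2): covers {Brookfield} → 50
  γ (0, 6): covers {Elwood} → 2
Maximum coverage at β: 70 clients per week.

β, covering 70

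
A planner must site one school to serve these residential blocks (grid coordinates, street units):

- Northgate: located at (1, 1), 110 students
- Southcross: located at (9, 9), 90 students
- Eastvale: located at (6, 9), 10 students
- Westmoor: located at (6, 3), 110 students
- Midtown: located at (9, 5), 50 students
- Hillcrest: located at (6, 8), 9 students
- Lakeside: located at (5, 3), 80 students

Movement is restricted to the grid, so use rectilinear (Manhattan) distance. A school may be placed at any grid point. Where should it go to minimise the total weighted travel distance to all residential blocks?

Manhattan distance separates: Σwᵢ(|x−xᵢ|+|y−yᵢ|) = Σwᵢ|x−xᵢ| + Σwᵢ|y−yᵢ|, so x and y are optimised independently as 1-D weighted medians.
Total weight W = 459; half = 229.5.
x-coordinate, sorted with cumulative weight:
  x=1 (Northgate, w=110) cum 110
  x=5 (Lakeside, w=80) cum 190
  x=6 (Eastvale, w=10) cum 200
  x=6 (Westmoor, w=110) cum 310  ← median
  x=6 (Hillcrest, w=9) cum 319
  x=9 (Southcross, w=90) cum 409
  x=9 (Midtown, w=50) cum 459
⇒ x* = 6
y-coordinate, sorted with cumulative weight:
  y=1 (Northgate, w=110) cum 110
  y=3 (Westmoor, w=110) cum 220
  y=3 (Lakeside, w=80) cum 300  ← median
  y=5 (Midtown, w=50) cum 350
  y=8 (Hillcrest, w=9) cum 359
  y=9 (Southcross, w=90) cum 449
  y=9 (Eastvale, w=10) cum 459
⇒ y* = 3

(6, 3)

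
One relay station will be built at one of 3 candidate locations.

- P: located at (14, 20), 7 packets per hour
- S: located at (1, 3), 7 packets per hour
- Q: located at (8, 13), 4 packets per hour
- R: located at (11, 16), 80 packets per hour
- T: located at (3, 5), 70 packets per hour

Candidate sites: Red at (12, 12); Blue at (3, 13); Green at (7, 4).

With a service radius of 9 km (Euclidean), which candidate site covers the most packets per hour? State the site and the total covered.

Blue, covering 154

Coverage radius r = 9 km; a point is covered iff (Δx)²+(Δy)² ≤ 9² = 81.
  Red (12, 12): covers {P, Q, R} → 91
  Blue (3, 13): covers {Q, R, T} → 154
  Green (7, 4): covers {S, T} → 77
Maximum coverage at Blue: 154 packets per hour.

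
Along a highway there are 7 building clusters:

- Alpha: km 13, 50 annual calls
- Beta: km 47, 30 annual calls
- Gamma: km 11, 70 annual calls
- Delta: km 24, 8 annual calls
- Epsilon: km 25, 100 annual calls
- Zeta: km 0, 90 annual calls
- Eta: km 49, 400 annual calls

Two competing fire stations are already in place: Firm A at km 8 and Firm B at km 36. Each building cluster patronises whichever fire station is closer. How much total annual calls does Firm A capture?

210

The indifferent point is the midpoint (8+36)/2 = 22; building clusters left of it (closer to Firm A at 8) go to Firm A, those right go to Firm B.
  Zeta at 0 (w=90) → Firm A
  Gamma at 11 (w=70) → Firm A
  Alpha at 13 (w=50) → Firm A
  Delta at 24 (w=8) → Firm B
  Epsilon at 25 (w=100) → Firm B
  Beta at 47 (w=30) → Firm B
  Eta at 49 (w=400) → Firm B
Firm A captures 210; Firm B captures 538.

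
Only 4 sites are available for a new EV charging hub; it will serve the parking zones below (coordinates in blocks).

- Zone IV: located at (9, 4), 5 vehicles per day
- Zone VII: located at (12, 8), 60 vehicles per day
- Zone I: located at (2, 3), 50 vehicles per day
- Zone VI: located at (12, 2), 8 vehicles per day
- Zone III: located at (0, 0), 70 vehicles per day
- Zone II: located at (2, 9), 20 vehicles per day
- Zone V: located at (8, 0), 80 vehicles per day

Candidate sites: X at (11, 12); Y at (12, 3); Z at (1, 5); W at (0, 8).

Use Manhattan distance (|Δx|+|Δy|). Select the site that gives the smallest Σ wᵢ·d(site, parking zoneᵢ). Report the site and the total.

Z, total 2627 blocks

Total weighted distance at each candidate:
  X (11, 12): total = 4388
  Y (12, 3): total = 2758
  Z (1, 5): total = 2627
  W (0, 8): total = 3179
Minimum is at Z with total 2627 blocks.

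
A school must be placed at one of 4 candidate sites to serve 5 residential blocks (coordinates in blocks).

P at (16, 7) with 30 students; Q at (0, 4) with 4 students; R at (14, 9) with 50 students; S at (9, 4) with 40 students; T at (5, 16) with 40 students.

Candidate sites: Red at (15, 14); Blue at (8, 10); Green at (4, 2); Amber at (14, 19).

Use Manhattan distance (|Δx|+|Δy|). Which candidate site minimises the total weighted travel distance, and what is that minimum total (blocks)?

Blue, total 1376 blocks

Total weighted distance at each candidate:
  Red (15, 14): total = 1760
  Blue (8, 10): total = 1376
  Green (4, 2): total = 2264
  Amber (14, 19): total = 2316
Minimum is at Blue with total 1376 blocks.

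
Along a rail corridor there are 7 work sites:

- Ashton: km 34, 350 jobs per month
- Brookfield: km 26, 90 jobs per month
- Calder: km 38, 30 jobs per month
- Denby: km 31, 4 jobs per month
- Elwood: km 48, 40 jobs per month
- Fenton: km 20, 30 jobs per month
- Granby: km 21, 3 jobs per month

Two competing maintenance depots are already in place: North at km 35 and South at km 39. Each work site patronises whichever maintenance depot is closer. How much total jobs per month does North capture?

The indifferent point is the midpoint (35+39)/2 = 37; work sites left of it (closer to North at 35) go to North, those right go to South.
  Fenton at 20 (w=30) → North
  Granby at 21 (w=3) → North
  Brookfield at 26 (w=90) → North
  Denby at 31 (w=4) → North
  Ashton at 34 (w=350) → North
  Calder at 38 (w=30) → South
  Elwood at 48 (w=40) → South
North captures 477; South captures 70.

477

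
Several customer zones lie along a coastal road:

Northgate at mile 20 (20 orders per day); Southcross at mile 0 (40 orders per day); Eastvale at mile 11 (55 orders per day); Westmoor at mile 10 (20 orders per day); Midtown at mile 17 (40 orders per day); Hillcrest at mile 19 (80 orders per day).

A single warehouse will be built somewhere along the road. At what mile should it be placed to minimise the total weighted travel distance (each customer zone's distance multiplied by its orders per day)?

x = 17

For a sum of weighted absolute distances on a line, the optimum is the weighted median (not the mean). Total weight W = 255; half-weight = 127.5.
Sort by position and accumulate weight:
  mile 0 (Southcross, w=40) → cum 40
  mile 10 (Westmoor, w=20) → cum 60
  mile 11 (Eastvale, w=55) → cum 115
  mile 17 (Midtown, w=40) → cum 155  ≥ 127.5 → median here
  mile 19 (Hillcrest, w=80) → cum 235
  mile 20 (Northgate, w=20) → cum 255
Optimal location: mile 17.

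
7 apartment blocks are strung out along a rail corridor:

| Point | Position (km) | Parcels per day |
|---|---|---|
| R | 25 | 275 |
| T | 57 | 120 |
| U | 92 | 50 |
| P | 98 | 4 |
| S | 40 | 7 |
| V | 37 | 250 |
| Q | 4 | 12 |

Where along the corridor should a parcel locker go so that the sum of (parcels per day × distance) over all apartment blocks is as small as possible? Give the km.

For a sum of weighted absolute distances on a line, the optimum is the weighted median (not the mean). Total weight W = 718; half-weight = 359.
Sort by position and accumulate weight:
  km 4 (Q, w=12) → cum 12
  km 25 (R, w=275) → cum 287
  km 37 (V, w=250) → cum 537  ≥ 359 → median here
  km 40 (S, w=7) → cum 544
  km 57 (T, w=120) → cum 664
  km 92 (U, w=50) → cum 714
  km 98 (P, w=4) → cum 718
Optimal location: km 37.

x = 37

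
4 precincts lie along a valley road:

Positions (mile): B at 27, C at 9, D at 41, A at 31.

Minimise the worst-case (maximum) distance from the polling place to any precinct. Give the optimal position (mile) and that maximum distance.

The 1-center on a line is the midpoint of the two extreme points: leftmost at 9, rightmost at 41.
Optimal location = (9 + 41)/2 = 25; maximum distance = (41 − 9)/2 = 16.

location 25, max distance 16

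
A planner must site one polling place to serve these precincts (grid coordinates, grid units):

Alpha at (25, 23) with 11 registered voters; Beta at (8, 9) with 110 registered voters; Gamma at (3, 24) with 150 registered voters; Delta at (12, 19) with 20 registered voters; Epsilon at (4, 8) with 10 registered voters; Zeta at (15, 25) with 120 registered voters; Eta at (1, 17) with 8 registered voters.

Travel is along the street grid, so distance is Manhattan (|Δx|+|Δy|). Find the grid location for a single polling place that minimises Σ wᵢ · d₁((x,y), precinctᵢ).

(8, 24)

Manhattan distance separates: Σwᵢ(|x−xᵢ|+|y−yᵢ|) = Σwᵢ|x−xᵢ| + Σwᵢ|y−yᵢ|, so x and y are optimised independently as 1-D weighted medians.
Total weight W = 429; half = 214.5.
x-coordinate, sorted with cumulative weight:
  x=1 (Eta, w=8) cum 8
  x=3 (Gamma, w=150) cum 158
  x=4 (Epsilon, w=10) cum 168
  x=8 (Beta, w=110) cum 278  ← median
  x=12 (Delta, w=20) cum 298
  x=15 (Zeta, w=120) cum 418
  x=25 (Alpha, w=11) cum 429
⇒ x* = 8
y-coordinate, sorted with cumulative weight:
  y=8 (Epsilon, w=10) cum 10
  y=9 (Beta, w=110) cum 120
  y=17 (Eta, w=8) cum 128
  y=19 (Delta, w=20) cum 148
  y=23 (Alpha, w=11) cum 159
  y=24 (Gamma, w=150) cum 309  ← median
  y=25 (Zeta, w=120) cum 429
⇒ y* = 24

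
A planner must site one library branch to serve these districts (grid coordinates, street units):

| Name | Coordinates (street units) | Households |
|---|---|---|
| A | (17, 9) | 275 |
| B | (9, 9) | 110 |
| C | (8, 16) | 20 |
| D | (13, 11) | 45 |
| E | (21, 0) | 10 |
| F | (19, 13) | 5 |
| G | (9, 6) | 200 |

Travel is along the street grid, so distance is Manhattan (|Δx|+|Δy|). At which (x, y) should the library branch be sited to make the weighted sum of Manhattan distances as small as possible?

(13, 9)

Manhattan distance separates: Σwᵢ(|x−xᵢ|+|y−yᵢ|) = Σwᵢ|x−xᵢ| + Σwᵢ|y−yᵢ|, so x and y are optimised independently as 1-D weighted medians.
Total weight W = 665; half = 332.5.
x-coordinate, sorted with cumulative weight:
  x=8 (C, w=20) cum 20
  x=9 (B, w=110) cum 130
  x=9 (G, w=200) cum 330
  x=13 (D, w=45) cum 375  ← median
  x=17 (A, w=275) cum 650
  x=19 (F, w=5) cum 655
  x=21 (E, w=10) cum 665
⇒ x* = 13
y-coordinate, sorted with cumulative weight:
  y=0 (E, w=10) cum 10
  y=6 (G, w=200) cum 210
  y=9 (A, w=275) cum 485  ← median
  y=9 (B, w=110) cum 595
  y=11 (D, w=45) cum 640
  y=13 (F, w=5) cum 645
  y=16 (C, w=20) cum 665
⇒ y* = 9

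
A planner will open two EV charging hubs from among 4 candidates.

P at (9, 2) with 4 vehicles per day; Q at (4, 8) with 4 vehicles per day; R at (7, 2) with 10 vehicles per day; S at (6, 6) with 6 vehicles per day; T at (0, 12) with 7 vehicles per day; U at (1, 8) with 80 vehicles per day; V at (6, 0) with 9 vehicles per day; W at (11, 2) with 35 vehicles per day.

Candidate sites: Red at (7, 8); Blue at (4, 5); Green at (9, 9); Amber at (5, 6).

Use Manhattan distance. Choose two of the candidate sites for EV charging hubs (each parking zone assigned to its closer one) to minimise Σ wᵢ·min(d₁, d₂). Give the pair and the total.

Evaluate every pair (each demand assigned to the nearer of the two):
  {Green, Amber}: total = 1041
  {Blue, Green}: total = 1053
  {Red, Green}: total = 1071
  {Red, Amber}: total = 1080
  {Blue, Amber}: total = 1080
  {Red, Blue}: total = 1092
Best pair: {Green, Amber} with total 1041.

{Green, Amber}, total 1041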